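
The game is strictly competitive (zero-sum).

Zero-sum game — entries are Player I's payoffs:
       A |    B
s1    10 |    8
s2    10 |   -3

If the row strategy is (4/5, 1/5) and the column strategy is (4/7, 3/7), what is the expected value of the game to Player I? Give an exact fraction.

Against (4/7, 3/7), each row's expected payoff is s1: 64/7; s2: 31/7.
Taking the (4/5, 1/5)-weighted average: (4/5)·(64/7) + (1/5)·(31/7) = 41/5.

41/5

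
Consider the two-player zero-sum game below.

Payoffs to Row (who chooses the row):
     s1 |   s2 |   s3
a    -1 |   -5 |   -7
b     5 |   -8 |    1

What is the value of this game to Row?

Column s1 is strictly dominated by s3 for Column (it gives Row more in every row).
The remaining 2×2 game on (a, b) × (s2, s3) has no saddle point. Let Row play a with probability p; indifference gives −5p − 8(1−p) = −7p + (1−p), so p = 9/11.
Similarly Column's optimal q on s2 is 8/11, and the value is -5·(8/11) + (-7)·(3/11) = -61/11.

-61/11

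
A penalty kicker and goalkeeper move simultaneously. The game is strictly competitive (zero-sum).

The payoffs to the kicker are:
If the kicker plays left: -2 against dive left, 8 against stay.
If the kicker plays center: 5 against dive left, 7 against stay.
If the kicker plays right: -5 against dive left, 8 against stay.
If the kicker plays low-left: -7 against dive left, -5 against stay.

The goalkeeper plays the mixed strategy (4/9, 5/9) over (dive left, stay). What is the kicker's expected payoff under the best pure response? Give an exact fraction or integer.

left: (-2)·(4/9) + (8)·(5/9) = 32/9.
center: (5)·(4/9) + (7)·(5/9) = 55/9.
right: (-5)·(4/9) + (8)·(5/9) = 20/9.
low-left: (-7)·(4/9) + (-5)·(5/9) = -53/9.
The best pure response is center with expected payoff 55/9.

55/9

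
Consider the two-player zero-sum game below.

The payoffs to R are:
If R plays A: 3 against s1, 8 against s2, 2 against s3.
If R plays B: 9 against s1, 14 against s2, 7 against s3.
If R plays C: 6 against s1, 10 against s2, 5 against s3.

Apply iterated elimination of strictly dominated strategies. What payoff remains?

7

Row A is strictly dominated by row B (9>3, 14>8, 7>2); eliminate A.
Column s2 is strictly dominated by s1 for C (9<14, 6<10); eliminate s2.
Column s1 is strictly dominated by s3 for C (7<9, 5<6); eliminate s1.
Row C is strictly dominated by row B (7>5); eliminate C.
Only (B, s3) remains, with payoff 7.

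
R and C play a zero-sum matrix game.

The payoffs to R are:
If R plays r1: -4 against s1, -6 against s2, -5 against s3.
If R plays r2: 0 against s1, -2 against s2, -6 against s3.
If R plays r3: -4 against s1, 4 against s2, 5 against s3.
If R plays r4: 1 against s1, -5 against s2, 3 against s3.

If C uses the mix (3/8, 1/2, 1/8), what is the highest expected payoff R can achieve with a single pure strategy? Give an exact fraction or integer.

r1: (-4)·(3/8) + (-6)·(1/2) + (-5)·(1/8) = -41/8.
r2: (0)·(3/8) + (-2)·(1/2) + (-6)·(1/8) = -7/4.
r3: (-4)·(3/8) + (4)·(1/2) + (5)·(1/8) = 9/8.
r4: (1)·(3/8) + (-5)·(1/2) + (3)·(1/8) = -7/4.
The best pure response is r3 with expected payoff 9/8.

9/8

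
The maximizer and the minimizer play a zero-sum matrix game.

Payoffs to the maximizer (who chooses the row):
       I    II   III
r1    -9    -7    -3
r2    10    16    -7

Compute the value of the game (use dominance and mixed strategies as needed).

-93/23

Column II is strictly dominated by I for the minimizer (it gives the maximizer more in every row).
The remaining 2×2 game on (r1, r2) × (I, III) has no saddle point. Let the maximizer play r1 with probability p; indifference gives −9p + 10(1−p) = −3p − 7(1−p), so p = 17/23.
Similarly the minimizer's optimal q on I is 4/23, and the value is -9·(4/23) + (-3)·(19/23) = -93/23.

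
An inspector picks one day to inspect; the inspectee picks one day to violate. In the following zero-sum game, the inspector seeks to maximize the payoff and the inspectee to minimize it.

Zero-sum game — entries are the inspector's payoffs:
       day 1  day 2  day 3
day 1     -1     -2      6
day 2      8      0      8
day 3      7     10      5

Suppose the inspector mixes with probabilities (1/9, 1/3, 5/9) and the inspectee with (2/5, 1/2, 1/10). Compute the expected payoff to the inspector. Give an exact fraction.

527/90

Against (2/5, 1/2, 1/10), each row's expected payoff is day 1: -4/5; day 2: 4; day 3: 83/10.
Taking the (1/9, 1/3, 5/9)-weighted average: (1/9)·(-4/5) + (1/3)·(4) + (5/9)·(83/10) = 527/90.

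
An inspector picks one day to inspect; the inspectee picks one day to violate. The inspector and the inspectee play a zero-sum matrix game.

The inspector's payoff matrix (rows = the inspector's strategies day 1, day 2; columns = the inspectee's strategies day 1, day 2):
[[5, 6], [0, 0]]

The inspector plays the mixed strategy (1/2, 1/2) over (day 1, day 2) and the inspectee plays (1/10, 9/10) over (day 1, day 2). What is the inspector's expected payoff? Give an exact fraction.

59/20

Against (1/10, 9/10), each row's expected payoff is day 1: 59/10; day 2: 0.
Taking the (1/2, 1/2)-weighted average: (1/2)·(59/10) + (1/2)·(0) = 59/20.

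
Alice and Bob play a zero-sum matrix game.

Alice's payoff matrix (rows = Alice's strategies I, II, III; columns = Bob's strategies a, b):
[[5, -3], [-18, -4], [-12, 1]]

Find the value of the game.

Row II is strictly dominated by row III, so Alice never plays it.
The remaining 2×2 game on (I, III) × (a, b) has no saddle point. Let Alice play I with probability p; indifference gives 5p − 12(1−p) = −3p + (1−p), so p = 13/21.
Similarly Bob's optimal q on a is 4/21, and the value is 5·(4/21) + (-3)·(17/21) = -31/21.

-31/21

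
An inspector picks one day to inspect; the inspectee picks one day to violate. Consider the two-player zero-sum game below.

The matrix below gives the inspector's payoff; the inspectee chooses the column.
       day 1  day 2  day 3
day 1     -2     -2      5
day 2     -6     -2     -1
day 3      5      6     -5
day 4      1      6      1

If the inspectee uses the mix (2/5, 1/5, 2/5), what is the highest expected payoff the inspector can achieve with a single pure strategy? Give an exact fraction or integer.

2

day 1: (-2)·(2/5) + (-2)·(1/5) + (5)·(2/5) = 4/5.
day 2: (-6)·(2/5) + (-2)·(1/5) + (-1)·(2/5) = -16/5.
day 3: (5)·(2/5) + (6)·(1/5) + (-5)·(2/5) = 6/5.
day 4: (1)·(2/5) + (6)·(1/5) + (1)·(2/5) = 2.
The best pure response is day 4 with expected payoff 2.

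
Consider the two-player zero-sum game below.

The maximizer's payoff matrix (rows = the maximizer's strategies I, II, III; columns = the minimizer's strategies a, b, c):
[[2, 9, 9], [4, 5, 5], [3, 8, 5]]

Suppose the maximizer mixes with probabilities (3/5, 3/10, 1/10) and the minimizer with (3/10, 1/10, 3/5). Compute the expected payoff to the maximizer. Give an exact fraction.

Against (3/10, 1/10, 3/5), each row's expected payoff is I: 69/10; II: 47/10; III: 47/10.
Taking the (3/5, 3/10, 1/10)-weighted average: (3/5)·(69/10) + (3/10)·(47/10) + (1/10)·(47/10) = 301/50.

301/50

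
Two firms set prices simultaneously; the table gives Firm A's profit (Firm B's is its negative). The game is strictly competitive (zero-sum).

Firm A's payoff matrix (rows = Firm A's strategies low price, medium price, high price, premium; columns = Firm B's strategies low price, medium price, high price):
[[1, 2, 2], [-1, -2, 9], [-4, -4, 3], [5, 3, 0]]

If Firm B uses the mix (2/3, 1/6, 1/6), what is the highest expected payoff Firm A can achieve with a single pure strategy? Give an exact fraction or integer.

low price: (1)·(2/3) + (2)·(1/6) + (2)·(1/6) = 4/3.
medium price: (-1)·(2/3) + (-2)·(1/6) + (9)·(1/6) = 1/2.
high price: (-4)·(2/3) + (-4)·(1/6) + (3)·(1/6) = -17/6.
premium: (5)·(2/3) + (3)·(1/6) + (0)·(1/6) = 23/6.
The best pure response is premium with expected payoff 23/6.

23/6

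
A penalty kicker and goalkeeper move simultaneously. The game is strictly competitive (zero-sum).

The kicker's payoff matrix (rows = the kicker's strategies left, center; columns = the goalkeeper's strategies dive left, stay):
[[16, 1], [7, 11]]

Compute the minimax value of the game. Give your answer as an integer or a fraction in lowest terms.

169/19

Row minima are 1 and 7, so the kicker's maximin is 7; column maxima are 16 and 11, so the goalkeeper's minimax is 11. These differ, so the equilibrium is in mixed strategies.
Let the kicker play left with probability p. The goalkeeper is indifferent when 16p + 7(1−p) = p + 11(1−p), giving p = 4/19.
Let the goalkeeper play dive left with probability q. The kicker is indifferent when 16q + (1−q) = 7q + 11(1−q), giving q = 10/19.
The value is 16·(10/19) + (1)·(9/19) = 169/19.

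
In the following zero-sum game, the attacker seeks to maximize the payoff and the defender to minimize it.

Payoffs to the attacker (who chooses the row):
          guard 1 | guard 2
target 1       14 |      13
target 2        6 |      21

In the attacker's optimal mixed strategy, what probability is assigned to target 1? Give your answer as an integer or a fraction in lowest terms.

15/16

Row minima are 13 and 6, so the attacker's maximin is 13; column maxima are 14 and 21, so the defender's minimax is 14. These differ, so the equilibrium is in mixed strategies.
Let the attacker play target 1 with probability p. The defender is indifferent when 14p + 6(1−p) = 13p + 21(1−p), giving p = 15/16.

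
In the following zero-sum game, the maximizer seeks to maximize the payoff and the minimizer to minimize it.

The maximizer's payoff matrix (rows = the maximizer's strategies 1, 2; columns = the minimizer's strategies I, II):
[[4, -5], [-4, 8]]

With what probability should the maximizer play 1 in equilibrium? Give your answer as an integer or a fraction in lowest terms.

Row minima are -5 and -4, so the maximizer's maximin is -4; column maxima are 4 and 8, so the minimizer's minimax is 4. These differ, so the equilibrium is in mixed strategies.
Let the maximizer play 1 with probability p. The minimizer is indifferent when 4p − 4(1−p) = −5p + 8(1−p), giving p = 4/7.

4/7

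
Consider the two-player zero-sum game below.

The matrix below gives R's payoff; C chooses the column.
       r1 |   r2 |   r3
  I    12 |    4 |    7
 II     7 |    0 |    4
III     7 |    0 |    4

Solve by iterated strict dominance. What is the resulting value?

4

Column r3 is strictly dominated by r2 for C (4<7, 0<4, 0<4); eliminate r3.
Column r1 is strictly dominated by r2 for C (4<12, 0<7, 0<7); eliminate r1.
Row II is strictly dominated by row I (4>0); eliminate II.
Row III is strictly dominated by row I (4>0); eliminate III.
Only (I, r2) remains, with payoff 4.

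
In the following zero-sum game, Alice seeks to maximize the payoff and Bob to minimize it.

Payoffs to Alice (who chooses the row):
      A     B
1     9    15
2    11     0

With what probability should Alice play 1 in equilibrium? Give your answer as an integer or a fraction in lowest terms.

Row minima are 9 and 0, so Alice's maximin is 9; column maxima are 11 and 15, so Bob's minimax is 11. These differ, so the equilibrium is in mixed strategies.
Let Alice play 1 with probability p. Bob is indifferent when 9p + 11(1−p) = 15p, giving p = 11/17.

11/17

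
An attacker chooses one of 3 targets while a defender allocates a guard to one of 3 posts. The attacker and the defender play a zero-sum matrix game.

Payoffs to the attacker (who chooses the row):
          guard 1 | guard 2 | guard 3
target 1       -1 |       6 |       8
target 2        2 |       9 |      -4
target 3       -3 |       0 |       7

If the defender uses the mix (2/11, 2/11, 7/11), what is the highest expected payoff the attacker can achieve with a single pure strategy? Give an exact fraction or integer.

6

target 1: (-1)·(2/11) + (6)·(2/11) + (8)·(7/11) = 6.
target 2: (2)·(2/11) + (9)·(2/11) + (-4)·(7/11) = -6/11.
target 3: (-3)·(2/11) + (0)·(2/11) + (7)·(7/11) = 43/11.
The best pure response is target 1 with expected payoff 6.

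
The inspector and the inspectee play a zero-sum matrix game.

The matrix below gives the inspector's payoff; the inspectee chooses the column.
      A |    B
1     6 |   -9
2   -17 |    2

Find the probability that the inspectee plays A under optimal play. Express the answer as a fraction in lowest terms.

Row minima are -9 and -17, so the inspector's maximin is -9; column maxima are 6 and 2, so the inspectee's minimax is 2. These differ, so the equilibrium is in mixed strategies.
Let the inspectee play A with probability q. The inspector is indifferent when 6q − 9(1−q) = −17q + 2(1−q), giving q = 11/34.

11/34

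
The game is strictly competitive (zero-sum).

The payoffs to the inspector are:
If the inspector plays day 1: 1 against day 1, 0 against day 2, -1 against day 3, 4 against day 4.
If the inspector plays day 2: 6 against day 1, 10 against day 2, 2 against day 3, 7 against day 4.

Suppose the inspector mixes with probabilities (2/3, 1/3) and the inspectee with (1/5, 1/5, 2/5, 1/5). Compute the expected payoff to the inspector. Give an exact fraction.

11/5

Against (1/5, 1/5, 2/5, 1/5), each row's expected payoff is day 1: 3/5; day 2: 27/5.
Taking the (2/3, 1/3)-weighted average: (2/3)·(3/5) + (1/3)·(27/5) = 11/5.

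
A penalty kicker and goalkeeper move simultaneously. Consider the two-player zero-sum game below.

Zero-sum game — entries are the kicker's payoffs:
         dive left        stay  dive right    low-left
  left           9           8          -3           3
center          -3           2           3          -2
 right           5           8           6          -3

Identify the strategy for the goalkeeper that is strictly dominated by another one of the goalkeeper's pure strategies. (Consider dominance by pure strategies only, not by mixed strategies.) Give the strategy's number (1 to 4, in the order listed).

The goalkeeper prefers columns that give the kicker less. Compare stay with low-left: 3 < 8, -2 < 2, -3 < 8.
So low-left strictly dominates stay for the goalkeeper; stay is strictly dominated.

2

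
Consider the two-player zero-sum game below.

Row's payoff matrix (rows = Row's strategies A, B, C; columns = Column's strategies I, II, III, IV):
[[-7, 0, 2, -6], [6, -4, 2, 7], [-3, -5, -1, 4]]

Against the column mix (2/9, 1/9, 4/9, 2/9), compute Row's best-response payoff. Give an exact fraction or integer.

A: (-7)·(2/9) + (0)·(1/9) + (2)·(4/9) + (-6)·(2/9) = -2.
B: (6)·(2/9) + (-4)·(1/9) + (2)·(4/9) + (7)·(2/9) = 10/3.
C: (-3)·(2/9) + (-5)·(1/9) + (-1)·(4/9) + (4)·(2/9) = -7/9.
The best pure response is B with expected payoff 10/3.

10/3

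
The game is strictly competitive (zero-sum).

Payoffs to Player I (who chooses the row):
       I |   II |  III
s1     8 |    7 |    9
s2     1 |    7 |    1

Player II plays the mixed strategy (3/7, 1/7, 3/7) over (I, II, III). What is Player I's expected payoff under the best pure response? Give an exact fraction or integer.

58/7

s1: (8)·(3/7) + (7)·(1/7) + (9)·(3/7) = 58/7.
s2: (1)·(3/7) + (7)·(1/7) + (1)·(3/7) = 13/7.
The best pure response is s1 with expected payoff 58/7.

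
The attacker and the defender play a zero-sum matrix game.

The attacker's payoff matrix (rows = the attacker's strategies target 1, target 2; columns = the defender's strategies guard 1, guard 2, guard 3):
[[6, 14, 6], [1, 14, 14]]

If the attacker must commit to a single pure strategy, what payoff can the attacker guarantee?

The worst-case payoff for each row is target 1: 6, target 2: 1.
The best of these is 6.

6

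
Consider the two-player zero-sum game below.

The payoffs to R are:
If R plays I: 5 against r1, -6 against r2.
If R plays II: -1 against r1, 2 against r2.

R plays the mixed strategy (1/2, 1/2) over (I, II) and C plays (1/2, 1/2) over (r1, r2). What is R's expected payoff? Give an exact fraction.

0

Against (1/2, 1/2), each row's expected payoff is I: -1/2; II: 1/2.
Taking the (1/2, 1/2)-weighted average: (1/2)·(-1/2) + (1/2)·(1/2) = 0.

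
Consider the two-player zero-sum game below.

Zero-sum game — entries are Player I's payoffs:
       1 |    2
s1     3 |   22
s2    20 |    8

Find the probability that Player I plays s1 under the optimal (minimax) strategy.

12/31

Row minima are 3 and 8, so Player I's maximin is 8; column maxima are 20 and 22, so Player II's minimax is 20. These differ, so the equilibrium is in mixed strategies.
Let Player I play s1 with probability p. Player II is indifferent when 3p + 20(1−p) = 22p + 8(1−p), giving p = 12/31.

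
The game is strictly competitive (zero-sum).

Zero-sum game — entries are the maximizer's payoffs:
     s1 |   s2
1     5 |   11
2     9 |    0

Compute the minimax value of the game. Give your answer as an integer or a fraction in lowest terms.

33/5

Row minima are 5 and 0, so the maximizer's maximin is 5; column maxima are 9 and 11, so the minimizer's minimax is 9. These differ, so the equilibrium is in mixed strategies.
Let the maximizer play 1 with probability p. The minimizer is indifferent when 5p + 9(1−p) = 11p, giving p = 3/5.
Let the minimizer play s1 with probability q. The maximizer is indifferent when 5q + 11(1−q) = 9q, giving q = 11/15.
The value is 5·(11/15) + (11)·(4/15) = 33/5.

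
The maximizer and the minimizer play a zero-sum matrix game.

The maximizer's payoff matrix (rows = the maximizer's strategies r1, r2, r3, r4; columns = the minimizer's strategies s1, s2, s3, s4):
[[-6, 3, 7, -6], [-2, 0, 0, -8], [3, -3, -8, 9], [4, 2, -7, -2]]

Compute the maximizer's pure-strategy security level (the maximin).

-6

The worst-case payoff for each row is r1: -6, r2: -8, r3: -8, r4: -7.
The best of these is -6.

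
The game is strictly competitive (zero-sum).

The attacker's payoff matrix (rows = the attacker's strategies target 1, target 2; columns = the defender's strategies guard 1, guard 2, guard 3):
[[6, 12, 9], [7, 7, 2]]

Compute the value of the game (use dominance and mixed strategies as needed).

51/8

Column guard 2 is strictly dominated by guard 3 for the defender (it gives the attacker more in every row).
The remaining 2×2 game on (target 1, target 2) × (guard 1, guard 3) has no saddle point. Let the attacker play target 1 with probability p; indifference gives 6p + 7(1−p) = 9p + 2(1−p), so p = 5/8.
Similarly the defender's optimal q on guard 1 is 7/8, and the value is 6·(7/8) + (9)·(1/8) = 51/8.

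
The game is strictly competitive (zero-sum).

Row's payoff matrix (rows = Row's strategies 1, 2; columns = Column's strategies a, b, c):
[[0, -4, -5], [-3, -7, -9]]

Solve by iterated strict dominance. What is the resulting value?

Row 2 is strictly dominated by row 1 (0>-3, -4>-7, -5>-9); eliminate 2.
Column b is strictly dominated by c for Column (-5<-4); eliminate b.
Column a is strictly dominated by c for Column (-5<0); eliminate a.
Only (1, c) remains, with payoff -5.

-5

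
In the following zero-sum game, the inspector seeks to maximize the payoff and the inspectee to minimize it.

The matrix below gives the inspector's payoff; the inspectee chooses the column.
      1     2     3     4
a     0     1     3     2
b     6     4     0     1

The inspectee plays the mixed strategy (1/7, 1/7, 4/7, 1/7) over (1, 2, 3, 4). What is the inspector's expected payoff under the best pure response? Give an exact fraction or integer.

a: (0)·(1/7) + (1)·(1/7) + (3)·(4/7) + (2)·(1/7) = 15/7.
b: (6)·(1/7) + (4)·(1/7) + (0)·(4/7) + (1)·(1/7) = 11/7.
The best pure response is a with expected payoff 15/7.

15/7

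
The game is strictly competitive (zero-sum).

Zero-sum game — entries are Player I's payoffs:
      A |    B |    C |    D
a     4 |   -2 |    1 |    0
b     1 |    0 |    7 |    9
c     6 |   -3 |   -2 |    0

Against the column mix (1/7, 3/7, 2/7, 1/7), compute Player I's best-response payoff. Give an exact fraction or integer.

24/7

a: (4)·(1/7) + (-2)·(3/7) + (1)·(2/7) + (0)·(1/7) = 0.
b: (1)·(1/7) + (0)·(3/7) + (7)·(2/7) + (9)·(1/7) = 24/7.
c: (6)·(1/7) + (-3)·(3/7) + (-2)·(2/7) + (0)·(1/7) = -1.
The best pure response is b with expected payoff 24/7.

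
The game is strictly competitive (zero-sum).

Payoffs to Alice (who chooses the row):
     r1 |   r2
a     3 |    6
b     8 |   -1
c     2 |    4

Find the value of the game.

Row c is strictly dominated by row a, so Alice never plays it.
The remaining 2×2 game on (a, b) × (r1, r2) has no saddle point. Let Alice play a with probability p; indifference gives 3p + 8(1−p) = 6p − (1−p), so p = 3/4.
Similarly Bob's optimal q on r1 is 7/12, and the value is 3·(7/12) + (6)·(5/12) = 17/4.

17/4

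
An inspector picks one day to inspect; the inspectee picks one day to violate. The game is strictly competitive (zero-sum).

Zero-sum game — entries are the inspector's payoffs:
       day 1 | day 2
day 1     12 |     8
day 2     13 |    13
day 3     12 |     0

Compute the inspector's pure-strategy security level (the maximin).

The worst-case payoff for each row is day 1: 8, day 2: 13, day 3: 0.
The best of these is 13.

13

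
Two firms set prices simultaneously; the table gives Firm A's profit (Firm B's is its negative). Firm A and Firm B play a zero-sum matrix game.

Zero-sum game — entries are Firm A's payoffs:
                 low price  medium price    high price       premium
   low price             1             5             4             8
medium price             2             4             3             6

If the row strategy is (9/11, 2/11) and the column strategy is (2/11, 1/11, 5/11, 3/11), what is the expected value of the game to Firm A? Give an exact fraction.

Against (2/11, 1/11, 5/11, 3/11), each row's expected payoff is low price: 51/11; medium price: 41/11.
Taking the (9/11, 2/11)-weighted average: (9/11)·(51/11) + (2/11)·(41/11) = 541/121.

541/121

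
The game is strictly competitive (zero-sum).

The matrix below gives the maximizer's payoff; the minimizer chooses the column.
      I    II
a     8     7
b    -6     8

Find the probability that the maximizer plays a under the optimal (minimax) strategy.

14/15

Row minima are 7 and -6, so the maximizer's maximin is 7; column maxima are 8 and 8, so the minimizer's minimax is 8. These differ, so the equilibrium is in mixed strategies.
Let the maximizer play a with probability p. The minimizer is indifferent when 8p − 6(1−p) = 7p + 8(1−p), giving p = 14/15.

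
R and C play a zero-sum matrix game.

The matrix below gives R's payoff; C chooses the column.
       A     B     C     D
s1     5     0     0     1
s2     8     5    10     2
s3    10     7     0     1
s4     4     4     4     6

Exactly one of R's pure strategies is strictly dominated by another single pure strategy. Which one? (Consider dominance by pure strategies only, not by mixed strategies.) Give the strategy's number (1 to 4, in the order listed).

1

Compare s1 with s2: 8 > 5, 5 > 0, 10 > 0, 2 > 1.
So s2 strictly dominates s1 for R; s1 is strictly dominated.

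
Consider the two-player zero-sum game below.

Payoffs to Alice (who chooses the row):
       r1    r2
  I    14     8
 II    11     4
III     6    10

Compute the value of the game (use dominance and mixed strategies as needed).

Row II is strictly dominated by row I, so Alice never plays it.
The remaining 2×2 game on (I, III) × (r1, r2) has no saddle point. Let Alice play I with probability p; indifference gives 14p + 6(1−p) = 8p + 10(1−p), so p = 2/5.
Similarly Bob's optimal q on r1 is 1/5, and the value is 14·(1/5) + (8)·(4/5) = 46/5.

46/5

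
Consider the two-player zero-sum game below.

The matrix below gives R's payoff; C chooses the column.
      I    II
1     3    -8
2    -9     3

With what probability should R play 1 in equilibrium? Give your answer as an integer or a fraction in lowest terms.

12/23

Row minima are -8 and -9, so R's maximin is -8; column maxima are 3 and 3, so C's minimax is 3. These differ, so the equilibrium is in mixed strategies.
Let R play 1 with probability p. C is indifferent when 3p − 9(1−p) = −8p + 3(1−p), giving p = 12/23.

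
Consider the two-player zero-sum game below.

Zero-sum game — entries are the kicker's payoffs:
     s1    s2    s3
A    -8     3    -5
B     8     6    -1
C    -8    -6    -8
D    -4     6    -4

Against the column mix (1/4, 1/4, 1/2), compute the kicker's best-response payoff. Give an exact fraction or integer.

A: (-8)·(1/4) + (3)·(1/4) + (-5)·(1/2) = -15/4.
B: (8)·(1/4) + (6)·(1/4) + (-1)·(1/2) = 3.
C: (-8)·(1/4) + (-6)·(1/4) + (-8)·(1/2) = -15/2.
D: (-4)·(1/4) + (6)·(1/4) + (-4)·(1/2) = -3/2.
The best pure response is B with expected payoff 3.

3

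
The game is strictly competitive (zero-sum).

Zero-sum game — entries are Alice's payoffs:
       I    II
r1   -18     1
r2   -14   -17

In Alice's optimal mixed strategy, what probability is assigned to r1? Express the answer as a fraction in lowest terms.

Row minima are -18 and -17, so Alice's maximin is -17; column maxima are -14 and 1, so Bob's minimax is -14. These differ, so the equilibrium is in mixed strategies.
Let Alice play r1 with probability p. Bob is indifferent when −18p − 14(1−p) = p − 17(1−p), giving p = 3/22.

3/22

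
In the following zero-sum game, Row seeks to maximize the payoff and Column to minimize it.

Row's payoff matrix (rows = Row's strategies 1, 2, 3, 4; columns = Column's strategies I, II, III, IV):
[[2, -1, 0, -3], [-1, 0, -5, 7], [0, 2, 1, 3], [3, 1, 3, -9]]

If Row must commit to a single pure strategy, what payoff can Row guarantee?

The worst-case payoff for each row is 1: -3, 2: -5, 3: 0, 4: -9.
The best of these is 0.

0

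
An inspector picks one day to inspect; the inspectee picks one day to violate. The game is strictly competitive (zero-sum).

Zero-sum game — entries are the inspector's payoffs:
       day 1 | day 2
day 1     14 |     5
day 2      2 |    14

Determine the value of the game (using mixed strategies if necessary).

Row minima are 5 and 2, so the inspector's maximin is 5; column maxima are 14 and 14, so the inspectee's minimax is 14. These differ, so the equilibrium is in mixed strategies.
Let the inspector play day 1 with probability p. The inspectee is indifferent when 14p + 2(1−p) = 5p + 14(1−p), giving p = 4/7.
Let the inspectee play day 1 with probability q. The inspector is indifferent when 14q + 5(1−q) = 2q + 14(1−q), giving q = 3/7.
The value is 14·(3/7) + (5)·(4/7) = 62/7.

62/7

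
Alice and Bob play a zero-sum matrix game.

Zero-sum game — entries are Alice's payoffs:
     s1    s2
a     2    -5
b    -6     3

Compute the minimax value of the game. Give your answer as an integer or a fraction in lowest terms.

-3/2

Row minima are -5 and -6, so Alice's maximin is -5; column maxima are 2 and 3, so Bob's minimax is 2. These differ, so the equilibrium is in mixed strategies.
Let Alice play a with probability p. Bob is indifferent when 2p − 6(1−p) = −5p + 3(1−p), giving p = 9/16.
Let Bob play s1 with probability q. Alice is indifferent when 2q − 5(1−q) = −6q + 3(1−q), giving q = 1/2.
The value is 2·(1/2) + (-5)·(1/2) = -3/2.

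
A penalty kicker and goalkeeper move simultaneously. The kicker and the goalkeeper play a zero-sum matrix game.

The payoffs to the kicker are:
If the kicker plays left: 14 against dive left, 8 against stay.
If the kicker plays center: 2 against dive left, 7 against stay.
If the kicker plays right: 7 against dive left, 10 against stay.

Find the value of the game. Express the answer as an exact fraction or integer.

28/3

Row center is strictly dominated by row right, so the kicker never plays it.
The remaining 2×2 game on (left, right) × (dive left, stay) has no saddle point. Let the kicker play left with probability p; indifference gives 14p + 7(1−p) = 8p + 10(1−p), so p = 1/3.
Similarly the goalkeeper's optimal q on dive left is 2/9, and the value is 14·(2/9) + (8)·(7/9) = 28/3.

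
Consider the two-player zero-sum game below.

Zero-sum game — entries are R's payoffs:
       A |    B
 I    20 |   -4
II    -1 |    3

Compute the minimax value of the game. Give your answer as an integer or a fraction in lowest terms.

2

Row minima are -4 and -1, so R's maximin is -1; column maxima are 20 and 3, so C's minimax is 3. These differ, so the equilibrium is in mixed strategies.
Let R play I with probability p. C is indifferent when 20p − (1−p) = −4p + 3(1−p), giving p = 1/7.
Let C play A with probability q. R is indifferent when 20q − 4(1−q) = −q + 3(1−q), giving q = 1/4.
The value is 20·(1/4) + (-4)·(3/4) = 2.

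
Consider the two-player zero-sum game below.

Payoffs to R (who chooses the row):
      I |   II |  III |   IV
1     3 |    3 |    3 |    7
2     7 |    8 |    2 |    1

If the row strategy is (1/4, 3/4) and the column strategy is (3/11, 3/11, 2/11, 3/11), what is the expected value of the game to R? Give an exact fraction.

Against (3/11, 3/11, 2/11, 3/11), each row's expected payoff is 1: 45/11; 2: 52/11.
Taking the (1/4, 3/4)-weighted average: (1/4)·(45/11) + (3/4)·(52/11) = 201/44.

201/44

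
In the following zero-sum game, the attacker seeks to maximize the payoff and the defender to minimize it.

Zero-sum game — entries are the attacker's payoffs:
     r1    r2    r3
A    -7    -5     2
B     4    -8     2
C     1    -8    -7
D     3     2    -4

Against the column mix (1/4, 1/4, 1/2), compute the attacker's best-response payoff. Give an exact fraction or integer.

0

A: (-7)·(1/4) + (-5)·(1/4) + (2)·(1/2) = -2.
B: (4)·(1/4) + (-8)·(1/4) + (2)·(1/2) = 0.
C: (1)·(1/4) + (-8)·(1/4) + (-7)·(1/2) = -21/4.
D: (3)·(1/4) + (2)·(1/4) + (-4)·(1/2) = -3/4.
The best pure response is B with expected payoff 0.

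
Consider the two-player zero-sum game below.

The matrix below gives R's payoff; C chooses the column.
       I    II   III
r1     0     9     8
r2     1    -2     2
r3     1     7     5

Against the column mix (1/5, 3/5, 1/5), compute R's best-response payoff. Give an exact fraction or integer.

7

r1: (0)·(1/5) + (9)·(3/5) + (8)·(1/5) = 7.
r2: (1)·(1/5) + (-2)·(3/5) + (2)·(1/5) = -3/5.
r3: (1)·(1/5) + (7)·(3/5) + (5)·(1/5) = 27/5.
The best pure response is r1 with expected payoff 7.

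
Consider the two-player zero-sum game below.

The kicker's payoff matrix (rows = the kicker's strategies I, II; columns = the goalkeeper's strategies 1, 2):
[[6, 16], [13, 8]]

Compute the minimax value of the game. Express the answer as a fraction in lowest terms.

32/3

Row minima are 6 and 8, so the kicker's maximin is 8; column maxima are 13 and 16, so the goalkeeper's minimax is 13. These differ, so the equilibrium is in mixed strategies.
Let the kicker play I with probability p. The goalkeeper is indifferent when 6p + 13(1−p) = 16p + 8(1−p), giving p = 1/3.
Let the goalkeeper play 1 with probability q. The kicker is indifferent when 6q + 16(1−q) = 13q + 8(1−q), giving q = 8/15.
The value is 6·(8/15) + (16)·(7/15) = 32/3.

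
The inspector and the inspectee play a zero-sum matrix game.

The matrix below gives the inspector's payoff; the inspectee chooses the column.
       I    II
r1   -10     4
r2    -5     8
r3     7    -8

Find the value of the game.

4/7

Row r1 is strictly dominated by row r2, so the inspector never plays it.
The remaining 2×2 game on (r2, r3) × (I, II) has no saddle point. Let the inspector play r2 with probability p; indifference gives −5p + 7(1−p) = 8p − 8(1−p), so p = 15/28.
Similarly the inspectee's optimal q on I is 4/7, and the value is -5·(4/7) + (8)·(3/7) = 4/7.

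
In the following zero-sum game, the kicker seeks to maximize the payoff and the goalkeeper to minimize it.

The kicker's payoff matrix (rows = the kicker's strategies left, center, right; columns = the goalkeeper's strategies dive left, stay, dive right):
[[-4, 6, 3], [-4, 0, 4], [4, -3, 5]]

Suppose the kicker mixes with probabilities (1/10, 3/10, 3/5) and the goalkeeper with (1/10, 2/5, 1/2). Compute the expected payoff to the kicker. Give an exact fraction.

Against (1/10, 2/5, 1/2), each row's expected payoff is left: 7/2; center: 8/5; right: 17/10.
Taking the (1/10, 3/10, 3/5)-weighted average: (1/10)·(7/2) + (3/10)·(8/5) + (3/5)·(17/10) = 37/20.

37/20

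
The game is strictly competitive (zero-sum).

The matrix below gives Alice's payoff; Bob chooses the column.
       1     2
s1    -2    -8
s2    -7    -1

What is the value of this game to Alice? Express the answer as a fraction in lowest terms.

-9/2

Row minima are -8 and -7, so Alice's maximin is -7; column maxima are -2 and -1, so Bob's minimax is -2. These differ, so the equilibrium is in mixed strategies.
Let Alice play s1 with probability p. Bob is indifferent when −2p − 7(1−p) = −8p − (1−p), giving p = 1/2.
Let Bob play 1 with probability q. Alice is indifferent when −2q − 8(1−q) = −7q − (1−q), giving q = 7/12.
The value is -2·(7/12) + (-8)·(5/12) = -9/2.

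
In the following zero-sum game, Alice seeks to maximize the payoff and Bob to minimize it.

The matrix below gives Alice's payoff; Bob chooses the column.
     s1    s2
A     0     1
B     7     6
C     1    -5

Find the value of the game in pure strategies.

6

Row minima: 0, 6, -5 → Alice's maximin is 6.
Column maxima: 7, 6 → Bob's minimax is 6.
They coincide at (B, s2), so the value is 6.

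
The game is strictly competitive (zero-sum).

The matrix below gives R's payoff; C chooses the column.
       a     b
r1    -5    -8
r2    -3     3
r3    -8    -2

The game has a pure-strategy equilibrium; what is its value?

Row minima: -8, -3, -8 → R's maximin is -3.
Column maxima: -3, 3 → C's minimax is -3.
They coincide at (r2, a), so the value is -3.

-3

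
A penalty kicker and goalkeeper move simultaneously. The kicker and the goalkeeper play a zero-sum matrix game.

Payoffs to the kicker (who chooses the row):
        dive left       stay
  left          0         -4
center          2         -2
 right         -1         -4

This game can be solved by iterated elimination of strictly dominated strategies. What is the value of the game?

Row right is strictly dominated by row center (2>-1, -2>-4); eliminate right.
Row left is strictly dominated by row center (2>0, -2>-4); eliminate left.
Column dive left is strictly dominated by stay for the goalkeeper (-2<2); eliminate dive left.
Only (center, stay) remains, with payoff -2.

-2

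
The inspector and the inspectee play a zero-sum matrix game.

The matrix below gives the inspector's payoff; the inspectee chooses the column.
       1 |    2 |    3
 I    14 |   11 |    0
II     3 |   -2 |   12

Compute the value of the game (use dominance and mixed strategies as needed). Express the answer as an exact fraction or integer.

132/25

Column 1 is strictly dominated by 2 for the inspectee (it gives the inspector more in every row).
The remaining 2×2 game on (I, II) × (2, 3) has no saddle point. Let the inspector play I with probability p; indifference gives 11p − 2(1−p) = 12(1−p), so p = 14/25.
Similarly the inspectee's optimal q on 2 is 12/25, and the value is 11·(12/25) + (0)·(13/25) = 132/25.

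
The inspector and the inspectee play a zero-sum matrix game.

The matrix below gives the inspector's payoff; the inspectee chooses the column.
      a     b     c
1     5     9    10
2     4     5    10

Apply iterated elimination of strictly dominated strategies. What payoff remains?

Column c is strictly dominated by a for the inspectee (5<10, 4<10); eliminate c.
Row 2 is strictly dominated by row 1 (5>4, 9>5); eliminate 2.
Column b is strictly dominated by a for the inspectee (5<9); eliminate b.
Only (1, a) remains, with payoff 5.

5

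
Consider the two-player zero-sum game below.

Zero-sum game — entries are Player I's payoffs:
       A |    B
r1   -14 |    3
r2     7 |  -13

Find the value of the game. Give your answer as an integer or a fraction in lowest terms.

Row minima are -14 and -13, so Player I's maximin is -13; column maxima are 7 and 3, so Player II's minimax is 3. These differ, so the equilibrium is in mixed strategies.
Let Player I play r1 with probability p. Player II is indifferent when −14p + 7(1−p) = 3p − 13(1−p), giving p = 20/37.
Let Player II play A with probability q. Player I is indifferent when −14q + 3(1−q) = 7q − 13(1−q), giving q = 16/37.
The value is -14·(16/37) + (3)·(21/37) = -161/37.

-161/37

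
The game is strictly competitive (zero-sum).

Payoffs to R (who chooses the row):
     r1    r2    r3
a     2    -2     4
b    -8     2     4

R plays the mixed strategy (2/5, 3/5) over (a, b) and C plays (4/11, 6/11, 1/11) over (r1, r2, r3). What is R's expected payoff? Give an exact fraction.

-48/55

Against (4/11, 6/11, 1/11), each row's expected payoff is a: 0; b: -16/11.
Taking the (2/5, 3/5)-weighted average: (2/5)·(0) + (3/5)·(-16/11) = -48/55.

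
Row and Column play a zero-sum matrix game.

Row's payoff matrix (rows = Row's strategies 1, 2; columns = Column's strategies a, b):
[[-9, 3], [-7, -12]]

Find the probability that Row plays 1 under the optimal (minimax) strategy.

5/17

Row minima are -9 and -12, so Row's maximin is -9; column maxima are -7 and 3, so Column's minimax is -7. These differ, so the equilibrium is in mixed strategies.
Let Row play 1 with probability p. Column is indifferent when −9p − 7(1−p) = 3p − 12(1−p), giving p = 5/17.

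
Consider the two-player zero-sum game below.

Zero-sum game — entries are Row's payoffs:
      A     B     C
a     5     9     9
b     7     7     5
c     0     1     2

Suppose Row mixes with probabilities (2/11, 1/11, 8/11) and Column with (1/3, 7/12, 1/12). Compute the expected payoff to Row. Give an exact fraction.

Against (1/3, 7/12, 1/12), each row's expected payoff is a: 23/3; b: 41/6; c: 3/4.
Taking the (2/11, 1/11, 8/11)-weighted average: (2/11)·(23/3) + (1/11)·(41/6) + (8/11)·(3/4) = 169/66.

169/66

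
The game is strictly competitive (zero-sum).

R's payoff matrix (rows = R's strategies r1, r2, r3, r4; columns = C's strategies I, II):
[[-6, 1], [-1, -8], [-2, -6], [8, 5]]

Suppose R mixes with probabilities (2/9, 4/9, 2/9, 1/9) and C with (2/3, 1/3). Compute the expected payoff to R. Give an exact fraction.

-61/27

Against (2/3, 1/3), each row's expected payoff is r1: -11/3; r2: -10/3; r3: -10/3; r4: 7.
Taking the (2/9, 4/9, 2/9, 1/9)-weighted average: (2/9)·(-11/3) + (4/9)·(-10/3) + (2/9)·(-10/3) + (1/9)·(7) = -61/27.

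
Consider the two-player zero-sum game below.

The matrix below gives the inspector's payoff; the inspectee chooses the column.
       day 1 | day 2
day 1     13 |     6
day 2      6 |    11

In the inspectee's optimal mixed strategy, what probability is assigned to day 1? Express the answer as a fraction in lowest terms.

5/12

Row minima are 6 and 6, so the inspector's maximin is 6; column maxima are 13 and 11, so the inspectee's minimax is 11. These differ, so the equilibrium is in mixed strategies.
Let the inspectee play day 1 with probability q. The inspector is indifferent when 13q + 6(1−q) = 6q + 11(1−q), giving q = 5/12.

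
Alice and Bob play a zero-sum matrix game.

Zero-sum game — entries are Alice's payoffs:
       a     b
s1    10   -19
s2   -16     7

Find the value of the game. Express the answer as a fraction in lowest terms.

Row minima are -19 and -16, so Alice's maximin is -16; column maxima are 10 and 7, so Bob's minimax is 7. These differ, so the equilibrium is in mixed strategies.
Let Alice play s1 with probability p. Bob is indifferent when 10p − 16(1−p) = −19p + 7(1−p), giving p = 23/52.
Let Bob play a with probability q. Alice is indifferent when 10q − 19(1−q) = −16q + 7(1−q), giving q = 1/2.
The value is 10·(1/2) + (-19)·(1/2) = -9/2.

-9/2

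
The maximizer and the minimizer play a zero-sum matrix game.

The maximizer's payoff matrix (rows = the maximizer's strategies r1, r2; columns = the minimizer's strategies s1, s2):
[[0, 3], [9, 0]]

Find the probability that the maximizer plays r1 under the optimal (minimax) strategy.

Row minima are 0 and 0, so the maximizer's maximin is 0; column maxima are 9 and 3, so the minimizer's minimax is 3. These differ, so the equilibrium is in mixed strategies.
Let the maximizer play r1 with probability p. The minimizer is indifferent when 9(1−p) = 3p, giving p = 3/4.

3/4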